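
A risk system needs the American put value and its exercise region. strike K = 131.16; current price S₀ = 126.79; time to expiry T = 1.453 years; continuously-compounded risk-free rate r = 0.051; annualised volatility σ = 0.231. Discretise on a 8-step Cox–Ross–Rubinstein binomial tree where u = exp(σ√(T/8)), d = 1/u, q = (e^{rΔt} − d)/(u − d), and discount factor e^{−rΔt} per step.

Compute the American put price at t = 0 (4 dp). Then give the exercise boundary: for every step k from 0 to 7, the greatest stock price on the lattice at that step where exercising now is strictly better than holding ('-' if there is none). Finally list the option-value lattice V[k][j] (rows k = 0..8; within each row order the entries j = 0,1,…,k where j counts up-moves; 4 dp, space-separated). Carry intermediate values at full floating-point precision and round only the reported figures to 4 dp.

Δt=0.18163, u=1.10346, d=0.90624, q=0.52260, disc=e^(-rΔt)=0.99078
k=8 terminal: V=max(K-S,0) → 73.4771 60.9245 45.6403 27.0301 4.3700 0.0000 0.0000 0.0000 0.0000
k=7: j=0 S=63.6505 intr=67.5095 cont=66.3002 V=67.5095[EX]; j=1 S=77.5017 intr=53.6583 cont=52.4490 V=53.6583[EX]; j=2 S=94.3671 intr=36.7929 cont=35.5835 V=36.7929[EX]; j=3 S=114.9027 intr=16.2573 cont=15.0480 V=16.2573[EX]; j=4 S=139.9071 intr=0.0000 cont=2.0670 V=2.0670[hold]; j=5 S=170.3528 intr=0.0000 cont=0.0000 V=0.0000[hold]; j=6 S=207.4238 intr=0.0000 cont=0.0000 V=0.0000[hold]; j=7 S=252.5620 intr=0.0000 cont=0.0000 V=0.0000[hold]  S*(7)=114.9027
k=6: j=0 S=70.2355 intr=60.9245 cont=59.7152 V=60.9245[EX]; j=1 S=85.5197 intr=45.6403 cont=44.4310 V=45.6403[EX]; j=2 S=104.1299 intr=27.0301 cont=25.8208 V=27.0301[EX]; j=3 S=126.7900 intr=4.3700 cont=8.7600 V=8.7600[hold]; j=4 S=154.3812 intr=0.0000 cont=0.9777 V=0.9777[hold]; j=5 S=187.9766 intr=0.0000 cont=0.0000 V=0.0000[hold]; j=6 S=228.8829 intr=0.0000 cont=0.0000 V=0.0000[hold]  S*(6)=104.1299
k=5: j=0 S=77.5017 intr=53.6583 cont=52.4490 V=53.6583[EX]; j=1 S=94.3671 intr=36.7929 cont=35.5835 V=36.7929[EX]; j=2 S=114.9027 intr=16.2573 cont=17.3210 V=17.3210[hold]; j=3 S=139.9071 intr=0.0000 cont=4.6497 V=4.6497[hold]; j=4 S=170.3528 intr=0.0000 cont=0.4625 V=0.4625[hold]; j=5 S=207.4238 intr=0.0000 cont=0.0000 V=0.0000[hold]  S*(5)=94.3671
k=4: j=0 S=85.5197 intr=45.6403 cont=44.4310 V=45.6403[EX]; j=1 S=104.1299 intr=27.0301 cont=26.3715 V=27.0301[EX]; j=2 S=126.7900 intr=4.3700 cont=10.6004 V=10.6004[hold]; j=3 S=154.3812 intr=0.0000 cont=2.4388 V=2.4388[hold]; j=4 S=187.9766 intr=0.0000 cont=0.2187 V=0.2187[hold]  S*(4)=104.1299
k=3: j=0 S=94.3671 intr=36.7929 cont=35.5835 V=36.7929[EX]; j=1 S=114.9027 intr=16.2573 cont=18.2739 V=18.2739[hold]; j=2 S=139.9071 intr=0.0000 cont=6.2768 V=6.2768[hold]; j=3 S=170.3528 intr=0.0000 cont=1.2668 V=1.2668[hold]  S*(3)=94.3671
k=2: j=0 S=104.1299 intr=27.0301 cont=26.8649 V=27.0301[EX]; j=1 S=126.7900 intr=4.3700 cont=11.8936 V=11.8936[hold]; j=2 S=154.3812 intr=0.0000 cont=3.6249 V=3.6249[hold]  S*(2)=104.1299
k=1: j=0 S=114.9027 intr=16.2573 cont=18.9435 V=18.9435[hold]; j=1 S=139.9071 intr=0.0000 cont=7.5026 V=7.5026[hold]  S*(1)=-
k=0: j=0 S=126.7900 intr=4.3700 cont=12.8450 V=12.8450[hold]  S*(0)=-

price = 12.8450
boundary = - - 104.1299 94.3671 104.1299 94.3671 104.1299 114.9027
tree:
12.8450
18.9435 7.5026
27.0301 11.8936 3.6249
36.7929 18.2739 6.2768 1.2668
45.6403 27.0301 10.6004 2.4388 0.2187
53.6583 36.7929 17.3210 4.6497 0.4625 0.0000
60.9245 45.6403 27.0301 8.7600 0.9777 0.0000 0.0000
67.5095 53.6583 36.7929 16.2573 2.0670 0.0000 0.0000 0.0000
73.4771 60.9245 45.6403 27.0301 4.3700 0.0000 0.0000 0.0000 0.0000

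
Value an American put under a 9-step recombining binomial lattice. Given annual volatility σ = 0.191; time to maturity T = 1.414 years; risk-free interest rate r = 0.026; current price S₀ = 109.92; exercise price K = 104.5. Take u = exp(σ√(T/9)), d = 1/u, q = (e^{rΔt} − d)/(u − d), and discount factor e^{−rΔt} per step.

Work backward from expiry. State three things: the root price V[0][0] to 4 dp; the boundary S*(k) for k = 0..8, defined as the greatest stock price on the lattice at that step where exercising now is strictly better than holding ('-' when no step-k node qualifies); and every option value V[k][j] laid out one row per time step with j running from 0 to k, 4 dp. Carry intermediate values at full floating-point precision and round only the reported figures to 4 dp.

price = 5.9614
boundary = - - - - 81.2007 75.2802 81.2007 87.5869 94.4753
tree:
5.9614
8.7768 3.2837
12.5650 5.1800 1.4743
17.4214 7.9646 2.5257 0.4681
23.2993 11.8710 4.2467 0.8800 0.0732
29.2198 17.0294 6.9726 1.6418 0.1495 0.0000
34.7087 23.2993 11.0964 3.0362 0.3051 0.0000 0.0000
39.7973 29.2198 16.9131 5.5543 0.6227 0.0000 0.0000 0.0000
44.5149 34.7087 23.2993 10.0247 1.2711 0.0000 0.0000 0.0000 0.0000
48.8886 39.7973 29.2198 16.9131 2.5945 0.0000 0.0000 0.0000 0.0000 0.0000

params: Δt=0.15711 u=1.07865 d=0.92709 q=0.50809 e^(-rΔt)=0.99592
t_9 payoffs: 48.8886 39.7973 29.2198 16.9131 2.5945 0.0000 0.0000 0.0000 0.0000 0.0000
t_8: node(8,0) S=59.9851 payoff=44.5149 vs cont=44.0889 → 44.5149 [stop]  node(8,1) S=69.7913 payoff=34.7087 vs cont=34.2827 → 34.7087 [stop]  node(8,2) S=81.2007 payoff=23.2993 vs cont=22.8733 → 23.2993 [stop]  node(8,3) S=94.4753 payoff=10.0247 vs cont=9.5987 → 10.0247 [stop]  node(8,4) S=109.9200 payoff=0.0000 vs cont=1.2711 → 1.2711 [wait]  node(8,5) S=127.8896 payoff=0.0000 vs cont=0.0000 → 0.0000 [wait]  node(8,6) S=148.7968 payoff=0.0000 vs cont=0.0000 → 0.0000 [wait]  node(8,7) S=173.1218 payoff=0.0000 vs cont=0.0000 → 0.0000 [wait]  node(8,8) S=201.4236 payoff=0.0000 vs cont=0.0000 → 0.0000 [wait]  ⇒ S*(8)=94.4753
t_7: node(7,0) S=64.7027 payoff=39.7973 vs cont=39.3713 → 39.7973 [stop]  node(7,1) S=75.2802 payoff=29.2198 vs cont=28.7938 → 29.2198 [stop]  node(7,2) S=87.5869 payoff=16.9131 vs cont=16.4871 → 16.9131 [stop]  node(7,3) S=101.9055 payoff=2.5945 vs cont=5.5543 → 5.5543 [wait]  node(7,4) S=118.5648 payoff=0.0000 vs cont=0.6227 → 0.6227 [wait]  node(7,5) S=137.9476 payoff=0.0000 vs cont=0.0000 → 0.0000 [wait]  node(7,6) S=160.4991 payoff=0.0000 vs cont=0.0000 → 0.0000 [wait]  node(7,7) S=186.7373 payoff=0.0000 vs cont=0.0000 → 0.0000 [wait]  ⇒ S*(7)=87.5869
t_6: node(6,0) S=69.7913 payoff=34.7087 vs cont=34.2827 → 34.7087 [stop]  node(6,1) S=81.2007 payoff=23.2993 vs cont=22.8733 → 23.2993 [stop]  node(6,2) S=94.4753 payoff=10.0247 vs cont=11.0964 → 11.0964 [wait]  node(6,3) S=109.9200 payoff=0.0000 vs cont=3.0362 → 3.0362 [wait]  node(6,4) S=127.8896 payoff=0.0000 vs cont=0.3051 → 0.3051 [wait]  node(6,5) S=148.7968 payoff=0.0000 vs cont=0.0000 → 0.0000 [wait]  node(6,6) S=173.1218 payoff=0.0000 vs cont=0.0000 → 0.0000 [wait]  ⇒ S*(6)=81.2007
t_5: node(5,0) S=75.2802 payoff=29.2198 vs cont=28.7938 → 29.2198 [stop]  node(5,1) S=87.5869 payoff=16.9131 vs cont=17.0294 → 17.0294 [wait]  node(5,2) S=101.9055 payoff=2.5945 vs cont=6.9726 → 6.9726 [wait]  node(5,3) S=118.5648 payoff=0.0000 vs cont=1.6418 → 1.6418 [wait]  node(5,4) S=137.9476 payoff=0.0000 vs cont=0.1495 → 0.1495 [wait]  node(5,5) S=160.4991 payoff=0.0000 vs cont=0.0000 → 0.0000 [wait]  ⇒ S*(5)=75.2802
t_4: node(4,0) S=81.2007 payoff=23.2993 vs cont=22.9321 → 23.2993 [stop]  node(4,1) S=94.4753 payoff=10.0247 vs cont=11.8710 → 11.8710 [wait]  node(4,2) S=109.9200 payoff=0.0000 vs cont=4.2467 → 4.2467 [wait]  node(4,3) S=127.8896 payoff=0.0000 vs cont=0.8800 → 0.8800 [wait]  node(4,4) S=148.7968 payoff=0.0000 vs cont=0.0732 → 0.0732 [wait]  ⇒ S*(4)=81.2007
t_3: node(3,0) S=87.5869 payoff=16.9131 vs cont=17.4214 → 17.4214 [wait]  node(3,1) S=101.9055 payoff=2.5945 vs cont=7.9646 → 7.9646 [wait]  node(3,2) S=118.5648 payoff=0.0000 vs cont=2.5257 → 2.5257 [wait]  node(3,3) S=137.9476 payoff=0.0000 vs cont=0.4681 → 0.4681 [wait]  ⇒ S*(3)=-
t_2: node(2,0) S=94.4753 payoff=10.0247 vs cont=12.5650 → 12.5650 [wait]  node(2,1) S=109.9200 payoff=0.0000 vs cont=5.1800 → 5.1800 [wait]  node(2,2) S=127.8896 payoff=0.0000 vs cont=1.4743 → 1.4743 [wait]  ⇒ S*(2)=-
t_1: node(1,0) S=101.9055 payoff=2.5945 vs cont=8.7768 → 8.7768 [wait]  node(1,1) S=118.5648 payoff=0.0000 vs cont=3.2837 → 3.2837 [wait]  ⇒ S*(1)=-
t_0: node(0,0) S=109.9200 payoff=0.0000 vs cont=5.9614 → 5.9614 [wait]  ⇒ S*(0)=-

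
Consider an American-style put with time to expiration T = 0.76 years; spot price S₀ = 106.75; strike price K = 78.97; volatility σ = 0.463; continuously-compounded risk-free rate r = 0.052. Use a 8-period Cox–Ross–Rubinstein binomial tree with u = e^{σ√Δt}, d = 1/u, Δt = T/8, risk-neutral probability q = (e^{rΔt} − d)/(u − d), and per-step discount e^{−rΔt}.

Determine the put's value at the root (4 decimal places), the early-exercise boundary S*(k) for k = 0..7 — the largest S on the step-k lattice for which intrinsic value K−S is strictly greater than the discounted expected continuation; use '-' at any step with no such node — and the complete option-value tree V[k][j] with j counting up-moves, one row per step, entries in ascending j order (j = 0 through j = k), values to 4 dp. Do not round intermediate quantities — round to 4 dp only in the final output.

price = 3.8146
boundary = - - - - - 52.2980 60.3201 52.2980
tree:
3.8146
5.9815 1.5221
9.1580 2.6248 0.3511
13.6146 4.4566 0.6807 0.0000
19.5068 7.4141 1.3198 0.0000 0.0000
26.6720 11.9970 2.5588 0.0000 0.0000 0.0000
33.6271 18.6499 4.9612 0.0000 0.0000 0.0000 0.0000
39.6573 26.6720 9.6191 0.0000 0.0000 0.0000 0.0000 0.0000
44.8856 33.6271 18.6499 0.0000 0.0000 0.0000 0.0000 0.0000 0.0000

Δt=0.09500, u=1.15339, d=0.86701, q=0.48168, disc=e^(-rΔt)=0.99507
k=8 terminal: V=max(K-S,0) → 44.8856 33.6271 18.6499 0.0000 0.0000 0.0000 0.0000 0.0000 0.0000
k=7: j=0 S=39.3127 intr=39.6573 cont=39.2682 V=39.6573[EX]; j=1 S=52.2980 intr=26.6720 cont=26.2828 V=26.6720[EX]; j=2 S=69.5726 intr=9.3974 cont=9.6191 V=9.6191[hold]; j=3 S=92.5532 intr=0.0000 cont=0.0000 V=0.0000[hold]; j=4 S=123.1245 intr=0.0000 cont=0.0000 V=0.0000[hold]; j=5 S=163.7938 intr=0.0000 cont=0.0000 V=0.0000[hold]; j=6 S=217.8966 intr=0.0000 cont=0.0000 V=0.0000[hold]; j=7 S=289.8701 intr=0.0000 cont=0.0000 V=0.0000[hold]  S*(7)=52.2980
k=6: j=0 S=45.3429 intr=33.6271 cont=33.2380 V=33.6271[EX]; j=1 S=60.3201 intr=18.6499 cont=18.3670 V=18.6499[EX]; j=2 S=80.2444 intr=0.0000 cont=4.9612 V=4.9612[hold]; j=3 S=106.7500 intr=0.0000 cont=0.0000 V=0.0000[hold]; j=4 S=142.0106 intr=0.0000 cont=0.0000 V=0.0000[hold]; j=5 S=188.9183 intr=0.0000 cont=0.0000 V=0.0000[hold]; j=6 S=251.3199 intr=0.0000 cont=0.0000 V=0.0000[hold]  S*(6)=60.3201
k=5: j=0 S=52.2980 intr=26.6720 cont=26.2828 V=26.6720[EX]; j=1 S=69.5726 intr=9.3974 cont=11.9970 V=11.9970[hold]; j=2 S=92.5532 intr=0.0000 cont=2.5588 V=2.5588[hold]; j=3 S=123.1245 intr=0.0000 cont=0.0000 V=0.0000[hold]; j=4 S=163.7938 intr=0.0000 cont=0.0000 V=0.0000[hold]; j=5 S=217.8966 intr=0.0000 cont=0.0000 V=0.0000[hold]  S*(5)=52.2980
k=4: j=0 S=60.3201 intr=18.6499 cont=19.5068 V=19.5068[hold]; j=1 S=80.2444 intr=0.0000 cont=7.4141 V=7.4141[hold]; j=2 S=106.7500 intr=0.0000 cont=1.3198 V=1.3198[hold]; j=3 S=142.0106 intr=0.0000 cont=0.0000 V=0.0000[hold]; j=4 S=188.9183 intr=0.0000 cont=0.0000 V=0.0000[hold]  S*(4)=-
k=3: j=0 S=69.5726 intr=9.3974 cont=13.6146 V=13.6146[hold]; j=1 S=92.5532 intr=0.0000 cont=4.4566 V=4.4566[hold]; j=2 S=123.1245 intr=0.0000 cont=0.6807 V=0.6807[hold]; j=3 S=163.7938 intr=0.0000 cont=0.0000 V=0.0000[hold]  S*(3)=-
k=2: j=0 S=80.2444 intr=0.0000 cont=9.1580 V=9.1580[hold]; j=1 S=106.7500 intr=0.0000 cont=2.6248 V=2.6248[hold]; j=2 S=142.0106 intr=0.0000 cont=0.3511 V=0.3511[hold]  S*(2)=-
k=1: j=0 S=92.5532 intr=0.0000 cont=5.9815 V=5.9815[hold]; j=1 S=123.1245 intr=0.0000 cont=1.5221 V=1.5221[hold]  S*(1)=-
k=0: j=0 S=106.7500 intr=0.0000 cont=3.8146 V=3.8146[hold]  S*(0)=-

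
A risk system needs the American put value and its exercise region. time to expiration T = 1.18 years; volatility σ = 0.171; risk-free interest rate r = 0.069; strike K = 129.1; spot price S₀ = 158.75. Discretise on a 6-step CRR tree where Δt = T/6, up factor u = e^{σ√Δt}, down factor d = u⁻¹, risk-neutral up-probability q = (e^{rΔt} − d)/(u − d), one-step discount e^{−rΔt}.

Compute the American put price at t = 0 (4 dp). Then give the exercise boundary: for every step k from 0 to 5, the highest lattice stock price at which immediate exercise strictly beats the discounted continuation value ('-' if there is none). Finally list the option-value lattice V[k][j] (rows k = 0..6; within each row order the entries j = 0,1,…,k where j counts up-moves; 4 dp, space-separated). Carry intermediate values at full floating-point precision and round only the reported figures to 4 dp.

price = 0.7447
boundary = - - - - 117.2134 108.6534
tree:
0.7447
1.5450 0.1613
3.1435 0.3812 0.0000
6.2292 0.9008 0.0000 0.0000
11.8866 2.1286 0.0000 0.0000 0.0000
20.4466 5.0301 0.0000 0.0000 0.0000 0.0000
28.3815 11.8866 0.0000 0.0000 0.0000 0.0000 0.0000

params: Δt=0.19667 u=1.07878 d=0.92697 q=0.57105 e^(-rΔt)=0.98652
t_6 payoffs: 28.3815 11.8866 0.0000 0.0000 0.0000 0.0000 0.0000
t_5: node(5,0) S=108.6534 payoff=20.4466 vs cont=18.7066 → 20.4466 [stop]  node(5,1) S=126.4478 payoff=2.6522 vs cont=5.0301 → 5.0301 [wait]  node(5,2) S=147.1566 payoff=0.0000 vs cont=0.0000 → 0.0000 [wait]  node(5,3) S=171.2568 payoff=0.0000 vs cont=0.0000 → 0.0000 [wait]  node(5,4) S=199.3040 payoff=0.0000 vs cont=0.0000 → 0.0000 [wait]  node(5,5) S=231.9446 payoff=0.0000 vs cont=0.0000 → 0.0000 [wait]  ⇒ S*(5)=108.6534
t_4: node(4,0) S=117.2134 payoff=11.8866 vs cont=11.4861 → 11.8866 [stop]  node(4,1) S=136.4098 payoff=0.0000 vs cont=2.1286 → 2.1286 [wait]  node(4,2) S=158.7500 payoff=0.0000 vs cont=0.0000 → 0.0000 [wait]  node(4,3) S=184.7489 payoff=0.0000 vs cont=0.0000 → 0.0000 [wait]  node(4,4) S=215.0058 payoff=0.0000 vs cont=0.0000 → 0.0000 [wait]  ⇒ S*(4)=117.2134
t_3: node(3,0) S=126.4478 payoff=2.6522 vs cont=6.2292 → 6.2292 [wait]  node(3,1) S=147.1566 payoff=0.0000 vs cont=0.9008 → 0.9008 [wait]  node(3,2) S=171.2568 payoff=0.0000 vs cont=0.0000 → 0.0000 [wait]  node(3,3) S=199.3040 payoff=0.0000 vs cont=0.0000 → 0.0000 [wait]  ⇒ S*(3)=-
t_2: node(2,0) S=136.4098 payoff=0.0000 vs cont=3.1435 → 3.1435 [wait]  node(2,1) S=158.7500 payoff=0.0000 vs cont=0.3812 → 0.3812 [wait]  node(2,2) S=184.7489 payoff=0.0000 vs cont=0.0000 → 0.0000 [wait]  ⇒ S*(2)=-
t_1: node(1,0) S=147.1566 payoff=0.0000 vs cont=1.5450 → 1.5450 [wait]  node(1,1) S=171.2568 payoff=0.0000 vs cont=0.1613 → 0.1613 [wait]  ⇒ S*(1)=-
t_0: node(0,0) S=158.7500 payoff=0.0000 vs cont=0.7447 → 0.7447 [wait]  ⇒ S*(0)=-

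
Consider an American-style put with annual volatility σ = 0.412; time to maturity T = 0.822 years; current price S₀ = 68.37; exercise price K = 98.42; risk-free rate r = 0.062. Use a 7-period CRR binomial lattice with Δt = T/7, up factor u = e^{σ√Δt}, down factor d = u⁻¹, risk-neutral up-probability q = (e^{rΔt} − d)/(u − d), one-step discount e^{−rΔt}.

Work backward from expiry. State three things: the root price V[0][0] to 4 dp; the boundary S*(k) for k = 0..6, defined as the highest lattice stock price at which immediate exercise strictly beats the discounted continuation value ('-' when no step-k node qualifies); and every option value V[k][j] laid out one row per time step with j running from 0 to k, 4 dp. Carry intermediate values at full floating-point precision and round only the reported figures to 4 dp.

price = 30.6105
boundary = - 59.3677 51.5508 59.3677 68.3700 59.3677 68.3700
tree:
30.6105
39.0523 22.2996
46.8692 30.1378 14.4918
53.6569 39.0523 21.3290 7.6073
59.5509 46.8692 30.0500 12.5898 2.5462
64.6688 53.6569 39.0523 20.0456 5.0345 0.0000
69.1128 59.5509 46.8692 30.0500 9.9545 0.0000 0.0000
72.9717 64.6688 53.6569 39.0523 19.6826 0.0000 0.0000 0.0000

params: Δt=0.11743 u=1.15164 d=0.86833 q=0.49056 e^(-rΔt)=0.99275
t_7 payoffs: 72.9717 64.6688 53.6569 39.0523 19.6826 0.0000 0.0000 0.0000
t_6: node(6,0) S=29.3072 payoff=69.1128 vs cont=68.3989 → 69.1128 [stop]  node(6,1) S=38.8691 payoff=59.5509 vs cont=58.8369 → 59.5509 [stop]  node(6,2) S=51.5508 payoff=46.8692 vs cont=46.1553 → 46.8692 [stop]  node(6,3) S=68.3700 payoff=30.0500 vs cont=29.3360 → 30.0500 [stop]  node(6,4) S=90.6768 payoff=7.7432 vs cont=9.9545 → 9.9545 [wait]  node(6,5) S=120.2615 payoff=0.0000 vs cont=0.0000 → 0.0000 [wait]  node(6,6) S=159.4986 payoff=0.0000 vs cont=0.0000 → 0.0000 [wait]  ⇒ S*(6)=68.3700
t_5: node(5,0) S=33.7512 payoff=64.6688 vs cont=63.9548 → 64.6688 [stop]  node(5,1) S=44.7631 payoff=53.6569 vs cont=52.9430 → 53.6569 [stop]  node(5,2) S=59.3677 payoff=39.0523 vs cont=38.3383 → 39.0523 [stop]  node(5,3) S=78.7374 payoff=19.6826 vs cont=20.0456 → 20.0456 [wait]  node(5,4) S=104.4266 payoff=0.0000 vs cont=5.0345 → 5.0345 [wait]  node(5,5) S=138.4974 payoff=0.0000 vs cont=0.0000 → 0.0000 [wait]  ⇒ S*(5)=59.3677
t_4: node(4,0) S=38.8691 payoff=59.5509 vs cont=58.8369 → 59.5509 [stop]  node(4,1) S=51.5508 payoff=46.8692 vs cont=46.1553 → 46.8692 [stop]  node(4,2) S=68.3700 payoff=30.0500 vs cont=29.5128 → 30.0500 [stop]  node(4,3) S=90.6768 payoff=7.7432 vs cont=12.5898 → 12.5898 [wait]  node(4,4) S=120.2615 payoff=0.0000 vs cont=2.5462 → 2.5462 [wait]  ⇒ S*(4)=68.3700
t_3: node(3,0) S=44.7631 payoff=53.6569 vs cont=52.9430 → 53.6569 [stop]  node(3,1) S=59.3677 payoff=39.0523 vs cont=38.3383 → 39.0523 [stop]  node(3,2) S=78.7374 payoff=19.6826 vs cont=21.3290 → 21.3290 [wait]  node(3,3) S=104.4266 payoff=0.0000 vs cont=7.6073 → 7.6073 [wait]  ⇒ S*(3)=59.3677
t_2: node(2,0) S=51.5508 payoff=46.8692 vs cont=46.1553 → 46.8692 [stop]  node(2,1) S=68.3700 payoff=30.0500 vs cont=30.1378 → 30.1378 [wait]  node(2,2) S=90.6768 payoff=7.7432 vs cont=14.4918 → 14.4918 [wait]  ⇒ S*(2)=51.5508
t_1: node(1,0) S=59.3677 payoff=39.0523 vs cont=38.3811 → 39.0523 [stop]  node(1,1) S=78.7374 payoff=19.6826 vs cont=22.2996 → 22.2996 [wait]  ⇒ S*(1)=59.3677
t_0: node(0,0) S=68.3700 payoff=30.0500 vs cont=30.6105 → 30.6105 [wait]  ⇒ S*(0)=-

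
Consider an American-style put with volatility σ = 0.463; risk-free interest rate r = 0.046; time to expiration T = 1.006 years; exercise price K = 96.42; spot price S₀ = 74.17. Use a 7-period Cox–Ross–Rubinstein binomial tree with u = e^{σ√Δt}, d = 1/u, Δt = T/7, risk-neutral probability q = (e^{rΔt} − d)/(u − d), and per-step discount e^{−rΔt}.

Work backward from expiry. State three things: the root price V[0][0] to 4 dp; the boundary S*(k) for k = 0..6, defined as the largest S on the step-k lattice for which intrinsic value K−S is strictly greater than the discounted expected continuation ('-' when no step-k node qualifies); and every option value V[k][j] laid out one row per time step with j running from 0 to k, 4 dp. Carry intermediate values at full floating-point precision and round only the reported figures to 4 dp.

Δt=0.14371  u=1.19187  d=0.83902  q=0.47503  discount=0.99341
step 7 (expiry): payoffs max(K−S,0) = 74.7114 65.5819 52.6130 34.1900 8.0192 0.0000 0.0000 0.0000
step 6: (k=6,j=0): S=25.8738, (K−S)⁺=70.5462, hold=69.9109 ⇒ V=70.5462 exercise | (k=6,j=1): S=36.7549, (K−S)⁺=59.6651, hold=59.0297 ⇒ V=59.6651 exercise | (k=6,j=2): S=52.2122, (K−S)⁺=44.2078, hold=43.5725 ⇒ V=44.2078 exercise | (k=6,j=3): S=74.1700, (K−S)⁺=22.2500, hold=21.6147 ⇒ V=22.2500 exercise | (k=6,j=4): S=105.3621, (K−S)⁺=0.0000, hold=4.1821 ⇒ V=4.1821 continue | (k=6,j=5): S=149.6721, (K−S)⁺=0.0000, hold=0.0000 ⇒ V=0.0000 continue | (k=6,j=6): S=212.6165, (K−S)⁺=0.0000, hold=0.0000 ⇒ V=0.0000 continue  boundary S*=74.1700
step 5: (k=5,j=0): S=30.8381, (K−S)⁺=65.5819, hold=64.9466 ⇒ V=65.5819 exercise | (k=5,j=1): S=43.8070, (K−S)⁺=52.6130, hold=51.9776 ⇒ V=52.6130 exercise | (k=5,j=2): S=62.2300, (K−S)⁺=34.1900, hold=33.5546 ⇒ V=34.1900 exercise | (k=5,j=3): S=88.4008, (K−S)⁺=8.0192, hold=13.5771 ⇒ V=13.5771 continue | (k=5,j=4): S=125.5777, (K−S)⁺=0.0000, hold=2.1810 ⇒ V=2.1810 continue | (k=5,j=5): S=178.3894, (K−S)⁺=0.0000, hold=0.0000 ⇒ V=0.0000 continue  boundary S*=62.2300
step 4: (k=4,j=0): S=36.7549, (K−S)⁺=59.6651, hold=59.0297 ⇒ V=59.6651 exercise | (k=4,j=1): S=52.2122, (K−S)⁺=44.2078, hold=43.5725 ⇒ V=44.2078 exercise | (k=4,j=2): S=74.1700, (K−S)⁺=22.2500, hold=24.2375 ⇒ V=24.2375 continue | (k=4,j=3): S=105.3621, (K−S)⁺=0.0000, hold=8.1099 ⇒ V=8.1099 continue | (k=4,j=4): S=149.6721, (K−S)⁺=0.0000, hold=1.1374 ⇒ V=1.1374 continue  boundary S*=52.2122
step 3: (k=3,j=0): S=43.8070, (K−S)⁺=52.6130, hold=51.9776 ⇒ V=52.6130 exercise | (k=3,j=1): S=62.2300, (K−S)⁺=34.1900, hold=34.4925 ⇒ V=34.4925 continue | (k=3,j=2): S=88.4008, (K−S)⁺=8.0192, hold=16.4672 ⇒ V=16.4672 continue | (k=3,j=3): S=125.5777, (K−S)⁺=0.0000, hold=4.7661 ⇒ V=4.7661 continue  boundary S*=43.8070
step 2: (k=2,j=0): S=52.2122, (K−S)⁺=44.2078, hold=43.7153 ⇒ V=44.2078 exercise | (k=2,j=1): S=74.1700, (K−S)⁺=22.2500, hold=25.7591 ⇒ V=25.7591 continue | (k=2,j=2): S=105.3621, (K−S)⁺=0.0000, hold=10.8369 ⇒ V=10.8369 continue  boundary S*=52.2122
step 1: (k=1,j=0): S=62.2300, (K−S)⁺=34.1900, hold=35.2106 ⇒ V=35.2106 continue | (k=1,j=1): S=88.4008, (K−S)⁺=8.0192, hold=18.5476 ⇒ V=18.5476 continue  boundary S*=-
step 0: (k=0,j=0): S=74.1700, (K−S)⁺=22.2500, hold=27.1153 ⇒ V=27.1153 continue  boundary S*=-

price = 27.1153
boundary = - - 52.2122 43.8070 52.2122 62.2300 74.1700
tree:
27.1153
35.2106 18.5476
44.2078 25.7591 10.8369
52.6130 34.4925 16.4672 4.7661
59.6651 44.2078 24.2375 8.1099 1.1374
65.5819 52.6130 34.1900 13.5771 2.1810 0.0000
70.5462 59.6651 44.2078 22.2500 4.1821 0.0000 0.0000
74.7114 65.5819 52.6130 34.1900 8.0192 0.0000 0.0000 0.0000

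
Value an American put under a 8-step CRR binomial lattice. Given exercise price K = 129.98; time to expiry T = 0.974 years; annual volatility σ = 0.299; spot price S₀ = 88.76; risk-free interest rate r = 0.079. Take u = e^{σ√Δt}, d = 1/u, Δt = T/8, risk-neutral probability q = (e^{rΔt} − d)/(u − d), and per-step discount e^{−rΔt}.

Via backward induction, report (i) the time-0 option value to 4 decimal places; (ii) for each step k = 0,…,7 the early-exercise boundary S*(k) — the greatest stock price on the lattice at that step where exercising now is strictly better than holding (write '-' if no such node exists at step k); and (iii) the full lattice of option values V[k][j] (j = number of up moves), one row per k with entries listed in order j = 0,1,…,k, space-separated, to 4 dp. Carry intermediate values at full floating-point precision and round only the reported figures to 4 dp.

price = 41.2200
boundary = 88.7600 98.5206 88.7600 98.5206 88.7600 98.5206 109.3544 98.5206
tree:
41.2200
50.0136 31.4594
57.9359 41.2200 21.9919
65.0734 50.0136 31.4594 13.6675
71.5038 57.9359 41.2200 21.2368 6.9392
77.2971 65.0734 50.0136 31.4594 12.2018 2.2137
82.5165 71.5038 57.9359 41.2200 20.6256 4.6582 0.0000
87.2188 77.2971 65.0734 50.0136 31.4594 9.8019 0.0000 0.0000
91.4552 82.5165 71.5038 57.9359 41.2200 20.6256 0.0000 0.0000 0.0000

Δt=0.12175, u=1.10997, d=0.90093, q=0.52018, disc=e^(-rΔt)=0.99043
k=8 terminal: V=max(K-S,0) → 91.4552 82.5165 71.5038 57.9359 41.2200 20.6256 0.0000 0.0000 0.0000
k=7: j=0 S=42.7612 intr=87.2188 cont=85.9746 V=87.2188[EX]; j=1 S=52.6829 intr=77.2971 cont=76.0529 V=77.2971[EX]; j=2 S=64.9066 intr=65.0734 cont=63.8293 V=65.0734[EX]; j=3 S=79.9664 intr=50.0136 cont=48.7694 V=50.0136[EX]; j=4 S=98.5206 intr=31.4594 cont=30.2153 V=31.4594[EX]; j=5 S=121.3797 intr=8.6003 cont=9.8019 V=9.8019[hold]; j=6 S=149.5427 intr=0.0000 cont=0.0000 V=0.0000[hold]; j=7 S=184.2402 intr=0.0000 cont=0.0000 V=0.0000[hold]  S*(7)=98.5206
k=6: j=0 S=47.4635 intr=82.5165 cont=81.2723 V=82.5165[EX]; j=1 S=58.4762 intr=71.5038 cont=70.2596 V=71.5038[EX]; j=2 S=72.0441 intr=57.9359 cont=56.6918 V=57.9359[EX]; j=3 S=88.7600 intr=41.2200 cont=39.9758 V=41.2200[EX]; j=4 S=109.3544 intr=20.6256 cont=20.0004 V=20.6256[EX]; j=5 S=134.7273 intr=0.0000 cont=4.6582 V=4.6582[hold]; j=6 S=165.9873 intr=0.0000 cont=0.0000 V=0.0000[hold]  S*(6)=109.3544
k=5: j=0 S=52.6829 intr=77.2971 cont=76.0529 V=77.2971[EX]; j=1 S=64.9066 intr=65.0734 cont=63.8293 V=65.0734[EX]; j=2 S=79.9664 intr=50.0136 cont=48.7694 V=50.0136[EX]; j=3 S=98.5206 intr=31.4594 cont=30.2153 V=31.4594[EX]; j=4 S=121.3797 intr=8.6003 cont=12.2018 V=12.2018[hold]; j=5 S=149.5427 intr=0.0000 cont=2.2137 V=2.2137[hold]  S*(5)=98.5206
k=4: j=0 S=58.4762 intr=71.5038 cont=70.2596 V=71.5038[EX]; j=1 S=72.0441 intr=57.9359 cont=56.6918 V=57.9359[EX]; j=2 S=88.7600 intr=41.2200 cont=39.9758 V=41.2200[EX]; j=3 S=109.3544 intr=20.6256 cont=21.2368 V=21.2368[hold]; j=4 S=134.7273 intr=0.0000 cont=6.9392 V=6.9392[hold]  S*(4)=88.7600
k=3: j=0 S=64.9066 intr=65.0734 cont=63.8293 V=65.0734[EX]; j=1 S=79.9664 intr=50.0136 cont=48.7694 V=50.0136[EX]; j=2 S=98.5206 intr=31.4594 cont=30.5302 V=31.4594[EX]; j=3 S=121.3797 intr=8.6003 cont=13.6675 V=13.6675[hold]  S*(3)=98.5206
k=2: j=0 S=72.0441 intr=57.9359 cont=56.6918 V=57.9359[EX]; j=1 S=88.7600 intr=41.2200 cont=39.9758 V=41.2200[EX]; j=2 S=109.3544 intr=20.6256 cont=21.9919 V=21.9919[hold]  S*(2)=88.7600
k=1: j=0 S=79.9664 intr=50.0136 cont=48.7694 V=50.0136[EX]; j=1 S=98.5206 intr=31.4594 cont=30.9192 V=31.4594[EX]  S*(1)=98.5206
k=0: j=0 S=88.7600 intr=41.2200 cont=39.9758 V=41.2200[EX]  S*(0)=88.7600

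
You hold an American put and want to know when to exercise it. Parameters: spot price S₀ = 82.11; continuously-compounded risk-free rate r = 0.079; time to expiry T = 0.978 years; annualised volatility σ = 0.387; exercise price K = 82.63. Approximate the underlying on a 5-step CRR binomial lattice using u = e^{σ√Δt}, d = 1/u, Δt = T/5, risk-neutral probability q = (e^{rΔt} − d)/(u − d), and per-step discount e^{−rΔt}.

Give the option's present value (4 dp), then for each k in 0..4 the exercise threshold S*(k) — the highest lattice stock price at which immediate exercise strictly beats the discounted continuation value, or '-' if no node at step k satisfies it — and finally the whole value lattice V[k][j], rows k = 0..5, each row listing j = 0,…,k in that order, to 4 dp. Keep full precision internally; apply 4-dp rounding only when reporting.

price = 10.5963
boundary = - - 58.3083 49.1358 58.3083
tree:
10.5963
16.3787 5.2016
24.3217 9.0249 1.5788
33.4942 15.1693 3.2234 0.0000
41.2238 24.3217 6.5812 0.0000 0.0000
47.7374 33.4942 13.4368 0.0000 0.0000 0.0000

Δt=0.19560  u=1.18668  d=0.84269  q=0.50258  discount=0.98467
step 5 (expiry): payoffs max(K−S,0) = 47.7374 33.4942 13.4368 0.0000 0.0000 0.0000
step 4: (k=4,j=0): S=41.4062, (K−S)⁺=41.2238, hold=39.9568 ⇒ V=41.2238 exercise | (k=4,j=1): S=58.3083, (K−S)⁺=24.3217, hold=23.0546 ⇒ V=24.3217 exercise | (k=4,j=2): S=82.1100, (K−S)⁺=0.5200, hold=6.5812 ⇒ V=6.5812 continue | (k=4,j=3): S=115.6276, (K−S)⁺=0.0000, hold=0.0000 ⇒ V=0.0000 continue | (k=4,j=4): S=162.8271, (K−S)⁺=0.0000, hold=0.0000 ⇒ V=0.0000 continue  boundary S*=58.3083
step 3: (k=3,j=0): S=49.1358, (K−S)⁺=33.4942, hold=32.2272 ⇒ V=33.4942 exercise | (k=3,j=1): S=69.1932, (K−S)⁺=13.4368, hold=15.1693 ⇒ V=15.1693 continue | (k=3,j=2): S=97.4381, (K−S)⁺=0.0000, hold=3.2234 ⇒ V=3.2234 continue | (k=3,j=3): S=137.2126, (K−S)⁺=0.0000, hold=0.0000 ⇒ V=0.0000 continue  boundary S*=49.1358
step 2: (k=2,j=0): S=58.3083, (K−S)⁺=24.3217, hold=23.9120 ⇒ V=24.3217 exercise | (k=2,j=1): S=82.1100, (K−S)⁺=0.5200, hold=9.0249 ⇒ V=9.0249 continue | (k=2,j=2): S=115.6276, (K−S)⁺=0.0000, hold=1.5788 ⇒ V=1.5788 continue  boundary S*=58.3083
step 1: (k=1,j=0): S=69.1932, (K−S)⁺=13.4368, hold=16.3787 ⇒ V=16.3787 continue | (k=1,j=1): S=97.4381, (K−S)⁺=0.0000, hold=5.2016 ⇒ V=5.2016 continue  boundary S*=-
step 0: (k=0,j=0): S=82.1100, (K−S)⁺=0.5200, hold=10.5963 ⇒ V=10.5963 continue  boundary S*=-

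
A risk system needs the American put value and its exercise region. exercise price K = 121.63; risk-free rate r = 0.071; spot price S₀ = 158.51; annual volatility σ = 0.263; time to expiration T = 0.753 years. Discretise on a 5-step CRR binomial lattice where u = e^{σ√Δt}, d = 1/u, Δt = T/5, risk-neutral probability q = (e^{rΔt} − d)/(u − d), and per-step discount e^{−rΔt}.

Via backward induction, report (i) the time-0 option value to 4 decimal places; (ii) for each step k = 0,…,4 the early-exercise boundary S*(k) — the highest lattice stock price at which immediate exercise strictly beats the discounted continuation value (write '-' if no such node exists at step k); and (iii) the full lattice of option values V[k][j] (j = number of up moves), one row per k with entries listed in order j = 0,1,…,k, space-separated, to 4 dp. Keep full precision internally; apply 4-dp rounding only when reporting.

Δt=0.15060, u=1.10745, d=0.90297, q=0.52708, disc=e^(-rΔt)=0.98936
k=5 terminal: V=max(K-S,0) → 26.4754 4.9274 0.0000 0.0000 0.0000 0.0000
k=4: j=0 S=105.3793 intr=16.2507 cont=14.9571 V=16.2507[EX]; j=1 S=129.2427 intr=0.0000 cont=2.3055 V=2.3055[hold]; j=2 S=158.5100 intr=0.0000 cont=0.0000 V=0.0000[hold]; j=3 S=194.4050 intr=0.0000 cont=0.0000 V=0.0000[hold]; j=4 S=238.4285 intr=0.0000 cont=0.0000 V=0.0000[hold]  S*(4)=105.3793
k=3: j=0 S=116.7026 intr=4.9274 cont=8.8058 V=8.8058[hold]; j=1 S=143.1302 intr=0.0000 cont=1.0787 V=1.0787[hold]; j=2 S=175.5424 intr=0.0000 cont=0.0000 V=0.0000[hold]; j=3 S=215.2944 intr=0.0000 cont=0.0000 V=0.0000[hold]  S*(3)=-
k=2: j=0 S=129.2427 intr=0.0000 cont=4.6827 V=4.6827[hold]; j=1 S=158.5100 intr=0.0000 cont=0.5047 V=0.5047[hold]; j=2 S=194.4050 intr=0.0000 cont=0.0000 V=0.0000[hold]  S*(2)=-
k=1: j=0 S=143.1302 intr=0.0000 cont=2.4542 V=2.4542[hold]; j=1 S=175.5424 intr=0.0000 cont=0.2362 V=0.2362[hold]  S*(1)=-
k=0: j=0 S=158.5100 intr=0.0000 cont=1.2714 V=1.2714[hold]  S*(0)=-

price = 1.2714
boundary = - - - - 105.3793
tree:
1.2714
2.4542 0.2362
4.6827 0.5047 0.0000
8.8058 1.0787 0.0000 0.0000
16.2507 2.3055 0.0000 0.0000 0.0000
26.4754 4.9274 0.0000 0.0000 0.0000 0.0000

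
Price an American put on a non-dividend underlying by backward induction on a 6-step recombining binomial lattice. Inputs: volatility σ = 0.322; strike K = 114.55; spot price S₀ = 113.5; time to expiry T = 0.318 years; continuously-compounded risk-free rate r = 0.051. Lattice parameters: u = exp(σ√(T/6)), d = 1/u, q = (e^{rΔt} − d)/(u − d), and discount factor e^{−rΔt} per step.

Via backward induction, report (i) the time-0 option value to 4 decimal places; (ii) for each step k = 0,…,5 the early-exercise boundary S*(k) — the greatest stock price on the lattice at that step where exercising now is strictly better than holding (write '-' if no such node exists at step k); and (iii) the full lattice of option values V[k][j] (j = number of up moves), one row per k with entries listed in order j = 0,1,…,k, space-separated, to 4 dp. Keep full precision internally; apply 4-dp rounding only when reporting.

price = 7.8972
boundary = - - - 90.8685 97.8605 105.3905
tree:
7.8972
11.8645 3.9681
17.1653 6.6220 1.3326
23.6815 10.7346 2.5406 0.1304
30.1740 16.6895 4.8311 0.2614 0.0000
36.2026 23.6815 9.1595 0.5239 0.0000 0.0000
41.8004 30.1740 16.6895 1.0500 0.0000 0.0000 0.0000

params: Δt=0.05300 u=1.07695 d=0.92855 q=0.49972 e^(-rΔt)=0.99730
t_6 payoffs: 41.8004 30.1740 16.6895 1.0500 0.0000 0.0000 0.0000
t_5: node(5,0) S=78.3474 payoff=36.2026 vs cont=35.8934 → 36.2026 [stop]  node(5,1) S=90.8685 payoff=23.6815 vs cont=23.3723 → 23.6815 [stop]  node(5,2) S=105.3905 payoff=9.1595 vs cont=8.8503 → 9.1595 [stop]  node(5,3) S=122.2335 payoff=0.0000 vs cont=0.5239 → 0.5239 [wait]  node(5,4) S=141.7681 payoff=0.0000 vs cont=0.0000 → 0.0000 [wait]  node(5,5) S=164.4247 payoff=0.0000 vs cont=0.0000 → 0.0000 [wait]  ⇒ S*(5)=105.3905
t_4: node(4,0) S=84.3760 payoff=30.1740 vs cont=29.8648 → 30.1740 [stop]  node(4,1) S=97.8605 payoff=16.6895 vs cont=16.3803 → 16.6895 [stop]  node(4,2) S=113.5000 payoff=1.0500 vs cont=4.8311 → 4.8311 [wait]  node(4,3) S=131.6389 payoff=0.0000 vs cont=0.2614 → 0.2614 [wait]  node(4,4) S=152.6767 payoff=0.0000 vs cont=0.0000 → 0.0000 [wait]  ⇒ S*(4)=97.8605
t_3: node(3,0) S=90.8685 payoff=23.6815 vs cont=23.3723 → 23.6815 [stop]  node(3,1) S=105.3905 payoff=9.1595 vs cont=10.7346 → 10.7346 [wait]  node(3,2) S=122.2335 payoff=0.0000 vs cont=2.5406 → 2.5406 [wait]  node(3,3) S=141.7681 payoff=0.0000 vs cont=0.1304 → 0.1304 [wait]  ⇒ S*(3)=90.8685
t_2: node(2,0) S=97.8605 payoff=16.6895 vs cont=17.1653 → 17.1653 [wait]  node(2,1) S=113.5000 payoff=1.0500 vs cont=6.6220 → 6.6220 [wait]  node(2,2) S=131.6389 payoff=0.0000 vs cont=1.3326 → 1.3326 [wait]  ⇒ S*(2)=-
t_1: node(1,0) S=105.3905 payoff=9.1595 vs cont=11.8645 → 11.8645 [wait]  node(1,1) S=122.2335 payoff=0.0000 vs cont=3.9681 → 3.9681 [wait]  ⇒ S*(1)=-
t_0: node(0,0) S=113.5000 payoff=1.0500 vs cont=7.8972 → 7.8972 [wait]  ⇒ S*(0)=-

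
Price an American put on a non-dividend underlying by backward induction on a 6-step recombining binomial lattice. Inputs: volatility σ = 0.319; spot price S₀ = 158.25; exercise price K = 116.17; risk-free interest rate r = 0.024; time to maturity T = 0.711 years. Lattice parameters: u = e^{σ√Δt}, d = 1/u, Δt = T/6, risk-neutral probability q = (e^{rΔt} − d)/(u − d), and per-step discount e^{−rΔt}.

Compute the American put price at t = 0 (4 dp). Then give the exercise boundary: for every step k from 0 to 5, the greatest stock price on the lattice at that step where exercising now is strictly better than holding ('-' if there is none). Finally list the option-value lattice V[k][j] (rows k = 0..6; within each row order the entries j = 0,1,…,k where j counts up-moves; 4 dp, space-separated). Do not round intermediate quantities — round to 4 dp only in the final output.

price = 2.1000
boundary = - - - - - 91.3882
tree:
2.1000
3.6181 0.5037
6.1259 0.9819 0.0000
10.1347 1.9139 0.0000 0.0000
16.2342 3.7306 0.0000 0.0000 0.0000
24.7818 7.2719 0.0000 0.0000 0.0000 0.0000
34.2860 14.1746 0.0000 0.0000 0.0000 0.0000 0.0000

Δt=0.11850, u=1.11607, d=0.89600, q=0.48552, disc=e^(-rΔt)=0.99716
k=6 terminal: V=max(K-S,0) → 34.2860 14.1746 0.0000 0.0000 0.0000 0.0000 0.0000
k=5: j=0 S=91.3882 intr=24.7818 cont=24.4519 V=24.7818[EX]; j=1 S=113.8339 intr=2.3361 cont=7.2719 V=7.2719[hold]; j=2 S=141.7924 intr=0.0000 cont=0.0000 V=0.0000[hold]; j=3 S=176.6178 intr=0.0000 cont=0.0000 V=0.0000[hold]; j=4 S=219.9966 intr=0.0000 cont=0.0000 V=0.0000[hold]; j=5 S=274.0296 intr=0.0000 cont=0.0000 V=0.0000[hold]  S*(5)=91.3882
k=4: j=0 S=101.9954 intr=14.1746 cont=16.2342 V=16.2342[hold]; j=1 S=127.0464 intr=0.0000 cont=3.7306 V=3.7306[hold]; j=2 S=158.2500 intr=0.0000 cont=0.0000 V=0.0000[hold]; j=3 S=197.1175 intr=0.0000 cont=0.0000 V=0.0000[hold]; j=4 S=245.5312 intr=0.0000 cont=0.0000 V=0.0000[hold]  S*(4)=-
k=3: j=0 S=113.8339 intr=2.3361 cont=10.1347 V=10.1347[hold]; j=1 S=141.7924 intr=0.0000 cont=1.9139 V=1.9139[hold]; j=2 S=176.6178 intr=0.0000 cont=0.0000 V=0.0000[hold]; j=3 S=219.9966 intr=0.0000 cont=0.0000 V=0.0000[hold]  S*(3)=-
k=2: j=0 S=127.0464 intr=0.0000 cont=6.1259 V=6.1259[hold]; j=1 S=158.2500 intr=0.0000 cont=0.9819 V=0.9819[hold]; j=2 S=197.1175 intr=0.0000 cont=0.0000 V=0.0000[hold]  S*(2)=-
k=1: j=0 S=141.7924 intr=0.0000 cont=3.6181 V=3.6181[hold]; j=1 S=176.6178 intr=0.0000 cont=0.5037 V=0.5037[hold]  S*(1)=-
k=0: j=0 S=158.2500 intr=0.0000 cont=2.1000 V=2.1000[hold]  S*(0)=-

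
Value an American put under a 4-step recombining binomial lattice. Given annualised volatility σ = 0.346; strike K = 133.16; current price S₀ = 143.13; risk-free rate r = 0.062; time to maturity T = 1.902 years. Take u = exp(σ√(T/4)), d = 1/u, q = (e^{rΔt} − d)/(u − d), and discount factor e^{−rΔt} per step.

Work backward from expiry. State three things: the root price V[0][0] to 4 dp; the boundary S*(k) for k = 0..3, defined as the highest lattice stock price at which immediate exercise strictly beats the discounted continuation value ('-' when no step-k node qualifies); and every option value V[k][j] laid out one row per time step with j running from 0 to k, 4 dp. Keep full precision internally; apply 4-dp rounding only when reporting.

Δt=0.47550, u=1.26946, d=0.78774, q=0.50274, disc=e^(-rΔt)=0.97095
k=4 terminal: V=max(K-S,0) → 78.0465 44.3433 0.0000 0.0000 0.0000
k=3: j=0 S=69.9643 intr=63.1957 cont=59.3273 V=63.1957[EX]; j=1 S=112.7490 intr=20.4110 cont=21.4094 V=21.4094[hold]; j=2 S=181.6974 intr=0.0000 cont=0.0000 V=0.0000[hold]; j=3 S=292.8094 intr=0.0000 cont=0.0000 V=0.0000[hold]  S*(3)=69.9643
k=2: j=0 S=88.8167 intr=44.3433 cont=40.9623 V=44.3433[EX]; j=1 S=143.1300 intr=0.0000 cont=10.3367 V=10.3367[hold]; j=2 S=230.6571 intr=0.0000 cont=0.0000 V=0.0000[hold]  S*(2)=88.8167
k=1: j=0 S=112.7490 intr=20.4110 cont=26.4551 V=26.4551[hold]; j=1 S=181.6974 intr=0.0000 cont=4.9906 V=4.9906[hold]  S*(1)=-
k=0: j=0 S=143.1300 intr=0.0000 cont=15.2089 V=15.2089[hold]  S*(0)=-

price = 15.2089
boundary = - - 88.8167 69.9643
tree:
15.2089
26.4551 4.9906
44.3433 10.3367 0.0000
63.1957 21.4094 0.0000 0.0000
78.0465 44.3433 0.0000 0.0000 0.0000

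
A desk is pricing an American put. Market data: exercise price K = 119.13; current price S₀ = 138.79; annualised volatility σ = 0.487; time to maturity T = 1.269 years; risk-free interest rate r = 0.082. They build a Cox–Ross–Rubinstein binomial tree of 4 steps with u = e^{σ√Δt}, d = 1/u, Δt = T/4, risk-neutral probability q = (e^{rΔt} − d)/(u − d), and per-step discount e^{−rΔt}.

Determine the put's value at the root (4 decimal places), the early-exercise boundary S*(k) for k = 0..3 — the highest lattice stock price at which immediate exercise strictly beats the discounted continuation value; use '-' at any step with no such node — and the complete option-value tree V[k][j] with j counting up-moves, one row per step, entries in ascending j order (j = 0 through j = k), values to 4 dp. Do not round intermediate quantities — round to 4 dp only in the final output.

price = 14.7730
boundary = - - 80.1866 60.9500
tree:
14.7730
24.4381 5.0853
38.9434 10.0235 0.0000
58.1800 19.7573 0.0000 0.0000
72.8017 38.9434 0.0000 0.0000 0.0000

Δt=0.31725, u=1.31561, d=0.76010, q=0.47930, disc=e^(-rΔt)=0.97432
k=4 terminal: V=max(K-S,0) → 72.8017 38.9434 0.0000 0.0000 0.0000
k=3: j=0 S=60.9500 intr=58.1800 cont=55.1208 V=58.1800[EX]; j=1 S=105.4946 intr=13.6354 cont=19.7573 V=19.7573[hold]; j=2 S=182.5939 intr=0.0000 cont=0.0000 V=0.0000[hold]; j=3 S=316.0402 intr=0.0000 cont=0.0000 V=0.0000[hold]  S*(3)=60.9500
k=2: j=0 S=80.1866 intr=38.9434 cont=38.7430 V=38.9434[EX]; j=1 S=138.7900 intr=0.0000 cont=10.0235 V=10.0235[hold]; j=2 S=240.2228 intr=0.0000 cont=0.0000 V=0.0000[hold]  S*(2)=80.1866
k=1: j=0 S=105.4946 intr=13.6354 cont=24.4381 V=24.4381[hold]; j=1 S=182.5939 intr=0.0000 cont=5.0853 V=5.0853[hold]  S*(1)=-
k=0: j=0 S=138.7900 intr=0.0000 cont=14.7730 V=14.7730[hold]  S*(0)=-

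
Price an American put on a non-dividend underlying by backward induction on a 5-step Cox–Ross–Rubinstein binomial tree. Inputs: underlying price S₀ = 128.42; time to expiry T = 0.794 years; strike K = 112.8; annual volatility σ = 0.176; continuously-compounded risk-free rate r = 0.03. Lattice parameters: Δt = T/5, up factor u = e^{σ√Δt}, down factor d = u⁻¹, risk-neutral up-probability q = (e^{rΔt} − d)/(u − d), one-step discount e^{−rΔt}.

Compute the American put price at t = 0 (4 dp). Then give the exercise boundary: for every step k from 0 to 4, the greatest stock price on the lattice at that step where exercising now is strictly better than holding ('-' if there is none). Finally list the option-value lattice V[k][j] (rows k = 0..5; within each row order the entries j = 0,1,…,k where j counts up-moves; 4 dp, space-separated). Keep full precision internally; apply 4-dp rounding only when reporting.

price = 1.8114
boundary = - - - - 97.0052
tree:
1.8114
3.2632 0.4690
5.7399 0.9747 0.0000
9.7644 2.0255 0.0000 0.0000
15.7948 4.2092 0.0000 0.0000 0.0000
22.3652 8.7471 0.0000 0.0000 0.0000 0.0000

Δt=0.15880  u=1.07265  d=0.93227  q=0.51649  discount=0.99525
step 5 (expiry): payoffs max(K−S,0) = 22.3652 8.7471 0.0000 0.0000 0.0000 0.0000
step 4: (k=4,j=0): S=97.0052, (K−S)⁺=15.7948, hold=15.2587 ⇒ V=15.7948 exercise | (k=4,j=1): S=111.6127, (K−S)⁺=1.1873, hold=4.2092 ⇒ V=4.2092 continue | (k=4,j=2): S=128.4200, (K−S)⁺=0.0000, hold=0.0000 ⇒ V=0.0000 continue | (k=4,j=3): S=147.7582, (K−S)⁺=0.0000, hold=0.0000 ⇒ V=0.0000 continue | (k=4,j=4): S=170.0085, (K−S)⁺=0.0000, hold=0.0000 ⇒ V=0.0000 continue  boundary S*=97.0052
step 3: (k=3,j=0): S=104.0529, (K−S)⁺=8.7471, hold=9.7644 ⇒ V=9.7644 continue | (k=3,j=1): S=119.7218, (K−S)⁺=0.0000, hold=2.0255 ⇒ V=2.0255 continue | (k=3,j=2): S=137.7502, (K−S)⁺=0.0000, hold=0.0000 ⇒ V=0.0000 continue | (k=3,j=3): S=158.4934, (K−S)⁺=0.0000, hold=0.0000 ⇒ V=0.0000 continue  boundary S*=-
step 2: (k=2,j=0): S=111.6127, (K−S)⁺=1.1873, hold=5.7399 ⇒ V=5.7399 continue | (k=2,j=1): S=128.4200, (K−S)⁺=0.0000, hold=0.9747 ⇒ V=0.9747 continue | (k=2,j=2): S=147.7582, (K−S)⁺=0.0000, hold=0.0000 ⇒ V=0.0000 continue  boundary S*=-
step 1: (k=1,j=0): S=119.7218, (K−S)⁺=0.0000, hold=3.2632 ⇒ V=3.2632 continue | (k=1,j=1): S=137.7502, (K−S)⁺=0.0000, hold=0.4690 ⇒ V=0.4690 continue  boundary S*=-
step 0: (k=0,j=0): S=128.4200, (K−S)⁺=0.0000, hold=1.8114 ⇒ V=1.8114 continue  boundary S*=-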